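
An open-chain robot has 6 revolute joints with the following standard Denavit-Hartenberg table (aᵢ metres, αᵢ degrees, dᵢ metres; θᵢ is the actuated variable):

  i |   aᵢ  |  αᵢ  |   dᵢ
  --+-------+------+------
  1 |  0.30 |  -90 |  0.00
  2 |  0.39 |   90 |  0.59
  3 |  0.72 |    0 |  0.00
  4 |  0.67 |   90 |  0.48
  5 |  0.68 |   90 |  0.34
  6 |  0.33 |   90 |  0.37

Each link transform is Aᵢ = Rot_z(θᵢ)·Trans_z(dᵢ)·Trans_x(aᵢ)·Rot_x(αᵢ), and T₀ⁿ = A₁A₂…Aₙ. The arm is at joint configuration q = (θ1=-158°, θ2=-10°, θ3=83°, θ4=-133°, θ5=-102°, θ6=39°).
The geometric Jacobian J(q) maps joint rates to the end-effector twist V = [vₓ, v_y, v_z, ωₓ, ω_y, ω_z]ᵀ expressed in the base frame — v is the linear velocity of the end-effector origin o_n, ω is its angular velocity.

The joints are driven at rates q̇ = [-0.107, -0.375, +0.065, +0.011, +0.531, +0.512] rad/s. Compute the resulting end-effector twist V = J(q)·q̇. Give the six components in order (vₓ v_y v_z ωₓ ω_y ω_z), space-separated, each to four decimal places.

o_n = [-0.1313, -0.9868, -0.3308]
J₁: ẑ×o_n = [0.9868, -0.1313, 0.0000], ω = ẑ
J2: z=[0.3746, -0.9272, 0.0000] o=[-0.2782, -0.1124, 0.0000] → [0.3068, 0.1239, -0.1914, 0.3746, -0.9272, 0.0000]
J3: z=[0.1610, 0.0650, 0.9848] o=[-0.4132, -0.8033, 0.0677] → [0.1548, 0.3418, -0.0479, 0.1610, 0.0650, 0.9848]
J4: z=[0.1610, 0.0650, 0.9848] o=[-0.2257, -1.4983, 0.0830] → [-0.5306, 0.1595, 0.0762, 0.1610, 0.0650, 0.9848]
J5: z=[0.4587, 0.8786, -0.1330] o=[-0.7339, -1.1500, 0.6305] → [-0.8229, 0.3608, -0.4545, 0.4587, 0.8786, -0.1330]
J6: z=[0.8883, -0.4493, 0.0956] o=[-0.5615, -0.9615, -0.0856] → [0.1126, 0.2590, 0.1708, 0.8883, -0.4493, 0.0956]
V = J·q̇ = [-0.5957, 0.3157, -0.0844, 0.5701, 0.5891, -0.0539]

-0.5957 0.3157 -0.0844 0.5701 0.5891 -0.0539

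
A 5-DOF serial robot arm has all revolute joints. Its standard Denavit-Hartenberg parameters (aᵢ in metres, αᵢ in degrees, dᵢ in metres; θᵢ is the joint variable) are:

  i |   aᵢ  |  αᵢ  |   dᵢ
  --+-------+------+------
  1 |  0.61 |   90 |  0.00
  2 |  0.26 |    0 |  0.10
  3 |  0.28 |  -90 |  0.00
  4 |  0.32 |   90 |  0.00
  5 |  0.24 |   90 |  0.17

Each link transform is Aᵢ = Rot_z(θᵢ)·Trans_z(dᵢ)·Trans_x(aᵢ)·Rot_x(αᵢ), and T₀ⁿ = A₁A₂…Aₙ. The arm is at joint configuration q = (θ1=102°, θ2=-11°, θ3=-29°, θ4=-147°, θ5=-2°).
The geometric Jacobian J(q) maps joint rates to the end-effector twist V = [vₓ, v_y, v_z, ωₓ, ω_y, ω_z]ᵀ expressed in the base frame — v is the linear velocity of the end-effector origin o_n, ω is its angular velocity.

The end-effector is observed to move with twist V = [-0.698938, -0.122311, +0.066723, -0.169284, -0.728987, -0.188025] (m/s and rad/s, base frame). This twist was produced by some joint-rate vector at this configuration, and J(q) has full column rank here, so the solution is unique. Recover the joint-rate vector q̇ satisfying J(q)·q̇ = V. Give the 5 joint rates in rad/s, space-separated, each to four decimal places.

o_n = [0.1228, 0.6842, 0.1253]
J₁: ẑ×o_n = [-0.6842, 0.1228, 0.0000], ω = ẑ
J2: z=[0.9781, 0.2079, 0.0000] o=[-0.1268, 0.5967, 0.0000] → [0.0261, -0.1226, 0.0337, 0.9781, 0.2079, 0.0000]
J3: z=[0.9781, 0.2079, 0.0000] o=[-0.0821, 0.8671, -0.0496] → [0.0364, -0.1711, -0.2215, 0.9781, 0.2079, 0.0000]
J4: z=[-0.1336, 0.6287, 0.7660] o=[-0.1267, 1.0769, -0.2296] → [0.5240, 0.2385, -0.1044, -0.1336, 0.6287, 0.7660]
J5: z=[-0.7336, -0.5825, 0.3501] o=[0.0865, 0.9121, -0.0571] → [-0.0265, 0.1465, 0.1883, -0.7336, -0.5825, 0.3501]
q̇ = J⁺·V = [0.3580, -0.3660, 0.3080, -0.8540, 0.3090]

0.3580 -0.3660 0.3080 -0.8540 0.3090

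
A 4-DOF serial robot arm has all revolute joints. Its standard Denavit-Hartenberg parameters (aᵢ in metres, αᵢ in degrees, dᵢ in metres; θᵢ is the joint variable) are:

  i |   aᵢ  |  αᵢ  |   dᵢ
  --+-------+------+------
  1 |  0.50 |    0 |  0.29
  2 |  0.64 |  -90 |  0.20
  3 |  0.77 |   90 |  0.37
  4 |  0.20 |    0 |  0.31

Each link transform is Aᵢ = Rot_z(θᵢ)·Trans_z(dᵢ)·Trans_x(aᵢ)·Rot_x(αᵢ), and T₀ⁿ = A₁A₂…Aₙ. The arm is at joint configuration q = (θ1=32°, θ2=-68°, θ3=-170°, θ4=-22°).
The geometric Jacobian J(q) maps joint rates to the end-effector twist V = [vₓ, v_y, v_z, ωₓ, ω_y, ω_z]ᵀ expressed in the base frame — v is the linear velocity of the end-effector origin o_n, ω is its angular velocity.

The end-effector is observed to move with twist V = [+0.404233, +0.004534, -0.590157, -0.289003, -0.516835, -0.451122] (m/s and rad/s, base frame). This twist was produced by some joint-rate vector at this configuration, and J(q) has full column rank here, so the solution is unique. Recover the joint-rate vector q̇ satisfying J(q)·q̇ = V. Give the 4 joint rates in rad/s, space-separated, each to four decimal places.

o_n = [0.3105, 0.7122, 0.3506]
J₁: ẑ×o_n = [-0.7122, 0.3105, 0.0000], ω = ẑ
J2: z=[0.0000, 0.0000, 1.0000] o=[0.4240, 0.2650, 0.2900] → [-0.4472, -0.1136, 0.0000, 0.0000, 0.0000, 1.0000]
J3: z=[0.5878, 0.8090, 0.0000] o=[0.9418, -0.1112, 0.4900] → [-0.1128, 0.0819, 0.9948, 0.5878, 0.8090, 0.0000]
J4: z=[-0.1405, 0.1021, -0.9848] o=[0.5458, 0.6338, 0.6237] → [0.0493, 0.1934, 0.0130, -0.1405, 0.1021, -0.9848]
q̇ = J⁺·V = [0.0810, -0.9290, -0.5880, -0.4030]

0.0810 -0.9290 -0.5880 -0.4030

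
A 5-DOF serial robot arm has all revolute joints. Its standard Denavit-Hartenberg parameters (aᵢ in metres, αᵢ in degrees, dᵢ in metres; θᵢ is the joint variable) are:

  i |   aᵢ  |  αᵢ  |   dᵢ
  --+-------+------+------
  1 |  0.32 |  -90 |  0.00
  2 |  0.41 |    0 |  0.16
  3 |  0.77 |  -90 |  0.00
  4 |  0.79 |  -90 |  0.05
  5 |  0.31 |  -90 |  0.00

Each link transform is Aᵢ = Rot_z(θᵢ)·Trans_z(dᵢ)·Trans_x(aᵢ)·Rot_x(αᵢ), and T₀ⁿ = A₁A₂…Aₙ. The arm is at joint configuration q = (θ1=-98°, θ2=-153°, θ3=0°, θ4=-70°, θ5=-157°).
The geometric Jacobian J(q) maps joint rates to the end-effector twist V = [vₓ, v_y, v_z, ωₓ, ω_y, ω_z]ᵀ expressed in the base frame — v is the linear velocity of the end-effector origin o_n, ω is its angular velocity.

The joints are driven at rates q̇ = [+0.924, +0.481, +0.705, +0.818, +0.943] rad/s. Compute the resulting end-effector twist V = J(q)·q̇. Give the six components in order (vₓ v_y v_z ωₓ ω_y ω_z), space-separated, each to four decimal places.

-0.7631 0.1743 1.5133 0.9133 0.2939 2.0551

o_n = [0.7404, 0.7114, 0.7665]
J₁: ẑ×o_n = [-0.7114, 0.7404, 0.0000], ω = ẑ
J2: z=[0.9903, -0.1392, 0.0000] o=[-0.0445, -0.3169, 0.0000] → [-0.1067, -0.7591, 1.1275, 0.9903, -0.1392, 0.0000]
J3: z=[0.9903, -0.1392, 0.0000] o=[0.1647, 0.0226, 0.1861] → [-0.0808, -0.5748, 0.7622, 0.9903, -0.1392, 0.0000]
J4: z=[-0.0632, -0.4496, 0.8910] o=[0.2602, 0.7020, 0.5357] → [-0.1121, 0.4424, 0.2153, -0.0632, -0.4496, 0.8910]
J5: z=[-0.2222, 0.8767, 0.4266] o=[1.0257, 0.8146, 0.7029] → [0.0998, -0.1076, 0.2731, -0.2222, 0.8767, 0.4266]
V = J·q̇ = [-0.7631, 0.1743, 1.5133, 0.9133, 0.2939, 2.0551]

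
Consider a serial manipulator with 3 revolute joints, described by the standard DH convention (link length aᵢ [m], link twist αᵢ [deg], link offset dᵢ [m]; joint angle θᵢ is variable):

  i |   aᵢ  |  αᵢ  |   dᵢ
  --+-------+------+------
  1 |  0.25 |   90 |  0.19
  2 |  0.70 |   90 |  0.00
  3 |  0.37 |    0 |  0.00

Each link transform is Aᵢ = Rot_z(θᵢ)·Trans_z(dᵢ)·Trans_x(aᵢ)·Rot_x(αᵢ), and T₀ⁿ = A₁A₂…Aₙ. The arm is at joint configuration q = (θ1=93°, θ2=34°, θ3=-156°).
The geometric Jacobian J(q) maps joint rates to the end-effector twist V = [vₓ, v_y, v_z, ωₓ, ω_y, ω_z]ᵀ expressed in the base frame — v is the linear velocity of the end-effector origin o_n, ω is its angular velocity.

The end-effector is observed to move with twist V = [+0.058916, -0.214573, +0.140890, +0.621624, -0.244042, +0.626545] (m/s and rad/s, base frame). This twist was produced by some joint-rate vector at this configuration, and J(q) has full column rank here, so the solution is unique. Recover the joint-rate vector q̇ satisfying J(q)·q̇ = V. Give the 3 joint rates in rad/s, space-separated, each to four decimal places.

0.2170 0.6080 -0.4940

o_n = [-0.1791, 0.5415, 0.3924]
J₁: ẑ×o_n = [-0.5415, -0.1791, 0.0000], ω = ẑ
J2: z=[0.9986, 0.0523, 0.0000] o=[-0.0131, 0.2497, 0.1900] → [0.0106, -0.2021, 0.3001, 0.9986, 0.0523, 0.0000]
J3: z=[-0.0293, 0.5584, -0.8290] o=[-0.0435, 0.8292, 0.5814] → [-0.3441, 0.1069, 0.0842, -0.0293, 0.5584, -0.8290]
q̇ = J⁺·V = [0.2170, 0.6080, -0.4940]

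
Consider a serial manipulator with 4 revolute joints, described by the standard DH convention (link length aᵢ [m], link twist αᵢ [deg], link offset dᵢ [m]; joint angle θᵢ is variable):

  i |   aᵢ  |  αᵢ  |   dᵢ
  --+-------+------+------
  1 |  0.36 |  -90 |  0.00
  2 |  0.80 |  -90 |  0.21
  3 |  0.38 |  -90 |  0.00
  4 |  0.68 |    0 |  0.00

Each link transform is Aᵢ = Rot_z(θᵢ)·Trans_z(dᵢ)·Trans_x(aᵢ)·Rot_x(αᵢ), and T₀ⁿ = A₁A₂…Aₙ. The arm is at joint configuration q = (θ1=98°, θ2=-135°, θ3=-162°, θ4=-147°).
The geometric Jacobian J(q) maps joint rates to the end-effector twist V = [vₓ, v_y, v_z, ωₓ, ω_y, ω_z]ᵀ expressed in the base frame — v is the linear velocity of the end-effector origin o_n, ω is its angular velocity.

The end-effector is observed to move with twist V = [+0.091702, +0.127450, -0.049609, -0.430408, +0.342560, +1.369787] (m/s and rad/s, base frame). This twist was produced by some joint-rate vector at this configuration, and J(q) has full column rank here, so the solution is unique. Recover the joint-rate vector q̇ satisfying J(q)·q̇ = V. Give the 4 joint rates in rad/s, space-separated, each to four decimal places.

o_n = [-0.1397, -0.0921, 0.9555]
J₁: ẑ×o_n = [0.0921, -0.1397, 0.0000], ω = ẑ
J2: z=[-0.9903, -0.1392, 0.0000] o=[-0.0501, 0.3565, 0.0000] → [-0.1330, 0.9462, 0.4318, -0.9903, -0.1392, 0.0000]
J3: z=[-0.0984, 0.7002, 0.7071] o=[-0.1793, -0.2329, 0.5657] → [0.1734, 0.0664, -0.0416, -0.0984, 0.7002, 0.7071]
J4: z=[-0.9114, -0.3487, 0.2185] o=[-0.3312, 0.0038, 0.3101] → [-0.2041, 0.6300, 0.1542, -0.9114, -0.3487, 0.2185]
q̇ = J⁺·V = [0.6630, -0.2910, 0.7820, 0.7040]

0.6630 -0.2910 0.7820 0.7040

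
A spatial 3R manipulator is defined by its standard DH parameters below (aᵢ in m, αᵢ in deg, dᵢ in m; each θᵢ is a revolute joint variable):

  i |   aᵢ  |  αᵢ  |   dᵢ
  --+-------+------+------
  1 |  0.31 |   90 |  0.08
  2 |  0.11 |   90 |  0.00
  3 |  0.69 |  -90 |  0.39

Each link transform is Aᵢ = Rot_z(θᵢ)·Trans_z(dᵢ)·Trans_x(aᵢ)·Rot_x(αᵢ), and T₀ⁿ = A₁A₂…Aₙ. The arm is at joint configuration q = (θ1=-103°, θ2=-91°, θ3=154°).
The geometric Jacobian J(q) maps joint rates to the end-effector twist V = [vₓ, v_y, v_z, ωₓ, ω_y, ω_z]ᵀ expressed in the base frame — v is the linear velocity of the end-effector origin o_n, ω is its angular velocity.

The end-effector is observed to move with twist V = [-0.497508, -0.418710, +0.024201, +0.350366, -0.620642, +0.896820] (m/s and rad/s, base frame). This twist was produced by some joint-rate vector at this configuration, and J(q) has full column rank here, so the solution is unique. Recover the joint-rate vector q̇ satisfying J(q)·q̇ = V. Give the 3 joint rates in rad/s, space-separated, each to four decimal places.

o_n = [-0.2787, 0.1373, 0.5969]
J₁: ẑ×o_n = [-0.1373, -0.2787, 0.0000], ω = ẑ
J2: z=[-0.9744, 0.2250, 0.0000] o=[-0.0697, -0.3021, 0.0800] → [0.1163, 0.5036, -0.3810, -0.9744, 0.2250, 0.0000]
J3: z=[0.2249, 0.9742, 0.0175] o=[-0.0693, -0.3002, -0.0300] → [0.6031, -0.1447, 0.3024, 0.2249, 0.9742, 0.0175]
q̇ = J⁺·V = [0.9060, -0.4810, -0.5260]

0.9060 -0.4810 -0.5260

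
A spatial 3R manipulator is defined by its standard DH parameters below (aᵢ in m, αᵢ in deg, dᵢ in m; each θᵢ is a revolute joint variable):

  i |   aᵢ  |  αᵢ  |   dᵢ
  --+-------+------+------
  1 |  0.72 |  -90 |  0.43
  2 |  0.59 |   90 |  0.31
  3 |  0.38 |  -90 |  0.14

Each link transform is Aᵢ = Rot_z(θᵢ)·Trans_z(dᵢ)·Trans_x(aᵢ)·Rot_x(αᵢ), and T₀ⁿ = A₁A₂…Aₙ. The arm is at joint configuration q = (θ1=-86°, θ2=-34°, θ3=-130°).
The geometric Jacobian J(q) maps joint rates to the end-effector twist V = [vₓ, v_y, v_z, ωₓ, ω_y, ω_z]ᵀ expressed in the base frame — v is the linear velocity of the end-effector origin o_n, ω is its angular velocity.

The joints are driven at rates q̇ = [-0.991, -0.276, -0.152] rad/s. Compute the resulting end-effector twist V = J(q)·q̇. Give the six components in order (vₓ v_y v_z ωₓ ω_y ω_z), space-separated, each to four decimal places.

o_n = [0.0836, -0.9248, 0.7394]
J₁: ẑ×o_n = [0.9248, 0.0836, -0.0000], ω = ẑ
J2: z=[0.9976, 0.0698, 0.0000] o=[0.0502, -0.7182, 0.4300] → [0.0216, -0.3086, -0.2083, 0.9976, 0.0698, 0.0000]
J3: z=[-0.0390, 0.5578, 0.8290] o=[0.3936, -1.1846, 0.7599] → [-0.2268, -0.2578, 0.1628, -0.0390, 0.5578, 0.8290]
V = J·q̇ = [-0.8879, 0.0415, 0.0328, -0.2694, -0.1040, -1.1170]

-0.8879 0.0415 0.0328 -0.2694 -0.1040 -1.1170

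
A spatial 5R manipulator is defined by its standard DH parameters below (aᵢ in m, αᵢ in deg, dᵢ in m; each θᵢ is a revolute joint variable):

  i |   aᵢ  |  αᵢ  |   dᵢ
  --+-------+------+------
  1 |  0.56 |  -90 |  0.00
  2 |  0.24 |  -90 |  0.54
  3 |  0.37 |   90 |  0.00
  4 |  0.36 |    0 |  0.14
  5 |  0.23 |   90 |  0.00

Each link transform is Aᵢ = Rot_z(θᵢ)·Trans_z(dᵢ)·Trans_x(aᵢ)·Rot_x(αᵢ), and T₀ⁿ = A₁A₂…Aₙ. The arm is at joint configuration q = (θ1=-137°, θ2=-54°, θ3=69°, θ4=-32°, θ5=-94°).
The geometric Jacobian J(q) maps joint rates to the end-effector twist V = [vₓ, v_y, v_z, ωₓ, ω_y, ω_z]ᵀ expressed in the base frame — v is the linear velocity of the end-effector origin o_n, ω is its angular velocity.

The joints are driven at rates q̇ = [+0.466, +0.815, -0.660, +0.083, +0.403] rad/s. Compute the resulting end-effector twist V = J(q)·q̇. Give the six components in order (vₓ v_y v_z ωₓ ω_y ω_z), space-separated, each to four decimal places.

-0.2314 -0.7466 0.2751 0.8701 -0.5412 1.2210

o_n = [-0.3705, -0.4630, 0.6780]
J₁: ẑ×o_n = [0.4630, -0.3705, 0.0000], ω = ẑ
J2: z=[0.6820, -0.7314, 0.0000] o=[-0.4096, -0.3819, 0.0000] → [-0.4959, -0.4624, -0.0268, 0.6820, -0.7314, 0.0000]
J3: z=[-0.5917, -0.5517, -0.5878] o=[-0.1444, -0.8731, 0.1942] → [-0.0260, 0.4192, -0.3673, -0.5917, -0.5517, -0.5878]
J4: z=[-0.1569, -0.6363, 0.7553] o=[-0.4370, -0.6736, 0.3014] → [-0.3986, 0.1093, 0.0093, -0.1569, -0.6363, 0.7553]
J5: z=[-0.1569, -0.6363, 0.7553] o=[-0.5875, -0.4928, 0.6078] → [-0.0671, 0.1749, 0.1334, -0.1569, -0.6363, 0.7553]
V = J·q̇ = [-0.2314, -0.7466, 0.2751, 0.8701, -0.5412, 1.2210]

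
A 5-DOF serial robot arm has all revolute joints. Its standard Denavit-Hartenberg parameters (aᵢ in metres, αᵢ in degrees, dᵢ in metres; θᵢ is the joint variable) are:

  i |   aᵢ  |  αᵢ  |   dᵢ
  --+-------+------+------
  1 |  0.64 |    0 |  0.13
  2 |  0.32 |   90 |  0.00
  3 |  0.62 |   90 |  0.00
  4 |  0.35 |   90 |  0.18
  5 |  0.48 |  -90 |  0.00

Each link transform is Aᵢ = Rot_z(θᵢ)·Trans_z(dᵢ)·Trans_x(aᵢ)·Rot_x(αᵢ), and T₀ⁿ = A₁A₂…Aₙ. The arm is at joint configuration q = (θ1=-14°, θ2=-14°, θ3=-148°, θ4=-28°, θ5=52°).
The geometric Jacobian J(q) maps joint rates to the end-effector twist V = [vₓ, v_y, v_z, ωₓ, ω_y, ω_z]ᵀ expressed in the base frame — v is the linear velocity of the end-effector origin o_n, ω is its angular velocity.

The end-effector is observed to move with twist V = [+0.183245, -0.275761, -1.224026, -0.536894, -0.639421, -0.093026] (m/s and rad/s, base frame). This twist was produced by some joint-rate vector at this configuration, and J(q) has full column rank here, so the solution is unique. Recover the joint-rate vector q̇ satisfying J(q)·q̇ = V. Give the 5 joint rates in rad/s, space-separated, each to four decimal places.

-0.5950 0.1130 0.9270 0.4220 0.1250

o_n = [-0.1064, 0.5752, -0.0272]
J₁: ẑ×o_n = [-0.5752, -0.1064, 0.0000], ω = ẑ
J2: z=[0.0000, 0.0000, 1.0000] o=[0.6210, -0.1548, 0.1300] → [-0.7300, -0.7274, 0.0000, 0.0000, 0.0000, 1.0000]
J3: z=[-0.4695, -0.8829, 0.0000] o=[0.9035, -0.3051, 0.1300] → [0.1388, -0.0738, -1.3050, -0.4695, -0.8829, 0.0000]
J4: z=[-0.4679, 0.2488, 0.8480] o=[0.4393, -0.0582, -0.1985] → [-0.4945, -0.3826, -0.1606, -0.4679, 0.2488, 0.8480]
J5: z=[0.7661, 0.5927, 0.2488] o=[0.2008, 0.2547, -0.2097] → [0.0284, -0.2162, 0.4276, 0.7661, 0.5927, 0.2488]
q̇ = J⁺·V = [-0.5950, 0.1130, 0.9270, 0.4220, 0.1250]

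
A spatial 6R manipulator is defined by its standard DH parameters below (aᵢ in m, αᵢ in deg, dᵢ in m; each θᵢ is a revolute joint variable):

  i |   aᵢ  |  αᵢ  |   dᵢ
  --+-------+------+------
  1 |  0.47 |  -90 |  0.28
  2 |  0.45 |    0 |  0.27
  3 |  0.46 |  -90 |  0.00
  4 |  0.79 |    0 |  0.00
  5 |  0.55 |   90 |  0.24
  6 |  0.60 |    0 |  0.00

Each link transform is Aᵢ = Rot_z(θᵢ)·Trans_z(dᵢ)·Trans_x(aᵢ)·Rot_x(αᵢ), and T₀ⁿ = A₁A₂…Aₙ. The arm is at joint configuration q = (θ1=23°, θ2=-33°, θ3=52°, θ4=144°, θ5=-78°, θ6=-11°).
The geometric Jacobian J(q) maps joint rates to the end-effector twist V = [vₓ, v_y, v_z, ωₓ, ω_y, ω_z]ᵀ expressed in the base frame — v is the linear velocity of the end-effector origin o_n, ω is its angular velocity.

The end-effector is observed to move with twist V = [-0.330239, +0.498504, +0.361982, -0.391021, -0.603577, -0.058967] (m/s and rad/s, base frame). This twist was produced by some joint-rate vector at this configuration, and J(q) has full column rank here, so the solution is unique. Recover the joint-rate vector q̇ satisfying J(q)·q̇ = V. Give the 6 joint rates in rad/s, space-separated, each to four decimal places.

o_n = [1.4722, -0.7166, 0.3139]
J₁: ẑ×o_n = [0.7166, 1.4722, -0.0000], ω = ẑ
J2: z=[-0.3907, 0.9205, 0.0000] o=[0.4326, 0.1836, 0.2800] → [0.0312, 0.0132, -0.6052, -0.3907, 0.9205, 0.0000]
J3: z=[-0.3907, 0.9205, 0.0000] o=[0.6745, 0.5796, 0.5251] → [-0.1944, -0.0825, -0.2278, -0.3907, 0.9205, 0.0000]
J4: z=[-0.2997, -0.1272, -0.9455] o=[1.0749, 0.7496, 0.3753] → [-1.3785, -0.3941, 0.4899, -0.2997, -0.1272, -0.9455]
J5: z=[-0.2997, -0.1272, -0.9455] o=[0.7001, 0.0860, 0.5834] → [-0.7246, -0.8108, 0.3388, -0.2997, -0.1272, -0.9455]
J6: z=[0.6362, 0.7119, -0.2974] o=[1.0192, -0.3244, 0.2836] → [-0.0951, -0.1540, -0.5720, 0.6362, 0.7119, -0.2974]
q̇ = J⁺·V = [0.4170, 0.6750, -0.8960, 0.6120, 0.0320, -0.4470]

0.4170 0.6750 -0.8960 0.6120 0.0320 -0.4470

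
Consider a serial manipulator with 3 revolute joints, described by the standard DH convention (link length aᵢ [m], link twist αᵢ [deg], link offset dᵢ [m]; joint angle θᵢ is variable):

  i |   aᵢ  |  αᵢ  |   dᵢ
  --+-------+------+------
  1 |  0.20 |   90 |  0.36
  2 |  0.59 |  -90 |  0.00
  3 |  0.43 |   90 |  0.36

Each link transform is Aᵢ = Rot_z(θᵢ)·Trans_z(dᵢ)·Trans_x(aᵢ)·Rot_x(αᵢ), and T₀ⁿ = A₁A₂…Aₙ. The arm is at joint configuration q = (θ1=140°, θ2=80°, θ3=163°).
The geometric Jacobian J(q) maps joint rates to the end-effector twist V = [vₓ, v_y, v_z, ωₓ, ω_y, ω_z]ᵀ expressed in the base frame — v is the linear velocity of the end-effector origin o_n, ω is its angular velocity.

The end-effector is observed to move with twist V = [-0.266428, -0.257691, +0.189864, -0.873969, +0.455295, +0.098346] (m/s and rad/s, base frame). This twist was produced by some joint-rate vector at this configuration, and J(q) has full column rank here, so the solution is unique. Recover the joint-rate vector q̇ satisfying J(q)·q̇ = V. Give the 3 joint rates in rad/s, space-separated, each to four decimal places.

o_n = [0.0138, -0.1757, 0.5986]
J₁: ẑ×o_n = [0.1757, 0.0138, -0.0000], ω = ẑ
J2: z=[0.6428, 0.7660, 0.0000] o=[-0.1532, 0.1286, 0.3600] → [0.1828, -0.1534, -0.3235, 0.6428, 0.7660, 0.0000]
J3: z=[0.7544, -0.6330, 0.1736] o=[-0.2317, 0.1944, 0.9410] → [0.2810, 0.3010, -0.1238, 0.7544, -0.6330, 0.1736]
q̇ = J⁺·V = [0.2680, -0.2130, -0.9770]

0.2680 -0.2130 -0.9770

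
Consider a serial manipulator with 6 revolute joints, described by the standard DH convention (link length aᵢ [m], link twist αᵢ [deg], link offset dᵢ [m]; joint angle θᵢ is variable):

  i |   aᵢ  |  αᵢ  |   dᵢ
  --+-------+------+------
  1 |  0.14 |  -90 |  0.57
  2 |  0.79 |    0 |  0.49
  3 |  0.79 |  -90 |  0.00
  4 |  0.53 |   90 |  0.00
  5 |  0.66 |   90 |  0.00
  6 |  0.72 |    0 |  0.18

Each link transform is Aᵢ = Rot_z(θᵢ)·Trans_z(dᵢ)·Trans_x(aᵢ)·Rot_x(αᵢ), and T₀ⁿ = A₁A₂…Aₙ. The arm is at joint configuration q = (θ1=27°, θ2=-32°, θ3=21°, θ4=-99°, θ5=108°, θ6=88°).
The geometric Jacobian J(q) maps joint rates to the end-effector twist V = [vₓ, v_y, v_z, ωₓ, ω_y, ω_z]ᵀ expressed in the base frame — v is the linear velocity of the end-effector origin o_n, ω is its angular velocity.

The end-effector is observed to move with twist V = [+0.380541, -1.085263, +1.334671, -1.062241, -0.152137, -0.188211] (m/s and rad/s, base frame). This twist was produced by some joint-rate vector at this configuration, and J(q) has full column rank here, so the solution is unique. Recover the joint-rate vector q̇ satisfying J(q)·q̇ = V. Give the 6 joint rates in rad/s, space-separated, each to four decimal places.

-0.3010 -0.9390 0.5100 -0.6030 0.8420 0.9660

o_n = [0.4535, 1.1972, 0.2949]
J₁: ẑ×o_n = [-1.1972, 0.4535, 0.0000], ω = ẑ
J2: z=[-0.4540, 0.8910, 0.0000] o=[0.1247, 0.0636, 0.5700] → [-0.2451, -0.1249, -0.8076, -0.4540, 0.8910, 0.0000]
J3: z=[-0.4540, 0.8910, 0.0000] o=[0.4992, 0.8043, 0.9886] → [-0.6181, -0.3149, -0.1376, -0.4540, 0.8910, 0.0000]
J4: z=[0.1700, 0.0866, -0.9816] o=[1.1902, 1.1564, 1.1394] → [-0.0330, 0.8667, 0.0708, 0.1700, 0.0866, -0.9816]
J5: z=[-0.7928, -0.5795, -0.1885] o=[0.8800, 1.5858, 1.1236] → [0.4070, -0.5766, 0.0609, -0.7928, -0.5795, -0.1885]
J6: z=[-0.5040, 0.7974, -0.3317] o=[1.1061, 1.4749, 0.5135] → [-0.2664, 0.1063, 0.6604, -0.5040, 0.7974, -0.3317]
q̇ = J⁺·V = [-0.3010, -0.9390, 0.5100, -0.6030, 0.8420, 0.9660]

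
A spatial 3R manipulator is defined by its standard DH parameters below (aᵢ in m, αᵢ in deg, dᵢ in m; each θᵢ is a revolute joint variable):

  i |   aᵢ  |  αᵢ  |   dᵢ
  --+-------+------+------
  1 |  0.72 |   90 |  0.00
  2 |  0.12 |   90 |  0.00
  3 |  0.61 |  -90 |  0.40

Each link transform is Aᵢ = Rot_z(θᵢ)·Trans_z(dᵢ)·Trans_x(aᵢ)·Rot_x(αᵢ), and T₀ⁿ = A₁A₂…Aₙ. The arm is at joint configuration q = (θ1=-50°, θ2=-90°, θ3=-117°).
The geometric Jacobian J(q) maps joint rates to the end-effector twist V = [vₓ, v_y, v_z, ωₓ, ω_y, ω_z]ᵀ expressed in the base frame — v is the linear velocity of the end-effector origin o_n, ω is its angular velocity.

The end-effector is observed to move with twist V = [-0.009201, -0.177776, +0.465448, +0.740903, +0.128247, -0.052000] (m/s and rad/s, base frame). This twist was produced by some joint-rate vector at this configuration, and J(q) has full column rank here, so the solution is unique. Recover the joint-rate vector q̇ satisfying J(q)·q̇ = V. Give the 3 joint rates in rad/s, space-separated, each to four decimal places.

o_n = [0.6220, 0.1042, 0.1569]
J₁: ẑ×o_n = [-0.1042, 0.6220, 0.0000], ω = ẑ
J2: z=[-0.7660, -0.6428, 0.0000] o=[0.4628, -0.5516, 0.0000] → [-0.1009, 0.1202, -0.4000, -0.7660, -0.6428, 0.0000]
J3: z=[-0.6428, 0.7660, -0.0000] o=[0.4628, -0.5516, -0.1200] → [0.2121, 0.1780, -0.5435, -0.6428, 0.7660, -0.0000]
q̇ = J⁺·V = [-0.0520, -0.6500, -0.3780]

-0.0520 -0.6500 -0.3780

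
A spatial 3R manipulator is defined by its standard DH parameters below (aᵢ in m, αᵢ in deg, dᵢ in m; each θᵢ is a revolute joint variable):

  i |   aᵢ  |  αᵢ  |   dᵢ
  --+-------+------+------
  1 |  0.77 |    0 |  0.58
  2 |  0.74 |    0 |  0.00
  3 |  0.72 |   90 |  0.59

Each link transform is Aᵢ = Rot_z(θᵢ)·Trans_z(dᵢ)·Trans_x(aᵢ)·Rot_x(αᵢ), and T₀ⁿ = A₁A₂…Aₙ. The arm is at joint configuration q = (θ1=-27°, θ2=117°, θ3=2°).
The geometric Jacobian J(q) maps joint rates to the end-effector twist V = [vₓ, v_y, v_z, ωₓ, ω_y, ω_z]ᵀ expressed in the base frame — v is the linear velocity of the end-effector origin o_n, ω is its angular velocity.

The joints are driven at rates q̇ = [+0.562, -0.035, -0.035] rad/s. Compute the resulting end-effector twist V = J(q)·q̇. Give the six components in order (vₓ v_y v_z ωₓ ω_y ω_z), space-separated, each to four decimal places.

-0.5475 0.3732 0.0000 0.0000 0.0000 0.4920

o_n = [0.6609, 1.1100, 1.1700]
J₁: ẑ×o_n = [-1.1100, 0.6609, 0.0000], ω = ẑ
J2: z=[0.0000, 0.0000, 1.0000] o=[0.6861, -0.3496, 0.5800] → [-1.4596, -0.0251, 0.0000, 0.0000, 0.0000, 1.0000]
J3: z=[0.0000, 0.0000, 1.0000] o=[0.6861, 0.3904, 0.5800] → [-0.7196, -0.0251, 0.0000, 0.0000, 0.0000, 1.0000]
V = J·q̇ = [-0.5475, 0.3732, 0.0000, 0.0000, 0.0000, 0.4920]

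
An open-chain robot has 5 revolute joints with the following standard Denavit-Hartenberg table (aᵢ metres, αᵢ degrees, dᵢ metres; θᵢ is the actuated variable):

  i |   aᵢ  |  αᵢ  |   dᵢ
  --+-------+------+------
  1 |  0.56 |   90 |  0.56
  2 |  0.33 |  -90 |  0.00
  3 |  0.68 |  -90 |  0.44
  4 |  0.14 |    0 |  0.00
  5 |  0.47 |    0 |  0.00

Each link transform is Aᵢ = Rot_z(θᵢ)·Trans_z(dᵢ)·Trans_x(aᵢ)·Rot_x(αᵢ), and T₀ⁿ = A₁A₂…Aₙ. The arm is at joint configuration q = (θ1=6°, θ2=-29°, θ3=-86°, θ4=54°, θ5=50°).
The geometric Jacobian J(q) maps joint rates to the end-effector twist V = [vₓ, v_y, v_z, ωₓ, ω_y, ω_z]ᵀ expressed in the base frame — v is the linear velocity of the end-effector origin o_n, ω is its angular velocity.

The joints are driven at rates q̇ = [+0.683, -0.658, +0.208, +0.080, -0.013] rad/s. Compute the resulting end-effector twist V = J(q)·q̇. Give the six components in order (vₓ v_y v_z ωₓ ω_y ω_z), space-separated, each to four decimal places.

o_n = [0.8886, -0.5572, 0.2650]
J₁: ẑ×o_n = [0.5572, 0.8886, -0.0000], ω = ẑ
J2: z=[0.1045, -0.9945, 0.0000] o=[0.5569, 0.0585, 0.5600] → [0.2934, 0.0308, 0.2655, 0.1045, -0.9945, 0.0000]
J3: z=[0.4822, 0.0507, 0.8746] o=[0.8440, 0.0887, 0.4000] → [0.5581, 0.1041, -0.3137, 0.4822, 0.0507, 0.8746]
J4: z=[0.8604, 0.1606, -0.4836] o=[1.1683, -0.5593, 0.7618] → [-0.0788, 0.5628, 0.0467, 0.8604, 0.1606, -0.4836]
J5: z=[0.8604, 0.1606, -0.4836] o=[1.1273, -0.6461, 0.6600] → [-0.0204, 0.4553, 0.1149, 0.8604, 0.1606, -0.4836]
V = J·q̇ = [0.2975, 0.6474, -0.2377, 0.0892, 0.6757, 0.8325]

0.2975 0.6474 -0.2377 0.0892 0.6757 0.8325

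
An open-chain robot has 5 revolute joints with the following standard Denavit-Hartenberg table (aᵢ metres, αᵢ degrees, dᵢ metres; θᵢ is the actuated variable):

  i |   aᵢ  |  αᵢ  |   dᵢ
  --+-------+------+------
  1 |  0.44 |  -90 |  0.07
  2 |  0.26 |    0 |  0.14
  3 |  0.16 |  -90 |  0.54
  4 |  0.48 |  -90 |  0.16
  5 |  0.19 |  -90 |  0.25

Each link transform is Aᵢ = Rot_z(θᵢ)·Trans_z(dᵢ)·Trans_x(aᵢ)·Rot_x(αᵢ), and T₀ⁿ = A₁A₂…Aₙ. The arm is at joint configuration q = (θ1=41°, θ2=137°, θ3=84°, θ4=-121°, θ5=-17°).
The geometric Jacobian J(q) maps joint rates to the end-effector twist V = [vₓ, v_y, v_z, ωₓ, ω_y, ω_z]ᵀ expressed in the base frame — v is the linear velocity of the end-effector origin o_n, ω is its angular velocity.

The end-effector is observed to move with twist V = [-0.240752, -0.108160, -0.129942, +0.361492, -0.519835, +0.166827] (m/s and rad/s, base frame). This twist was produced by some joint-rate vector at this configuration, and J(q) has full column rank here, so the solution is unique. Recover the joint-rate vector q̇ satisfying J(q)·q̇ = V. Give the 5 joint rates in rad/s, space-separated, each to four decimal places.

o_n = [-0.6265, 1.2785, 0.0773]
J₁: ẑ×o_n = [-1.2785, -0.6265, 0.0000], ω = ẑ
J2: z=[-0.6561, 0.7547, 0.0000] o=[0.3321, 0.2887, 0.0700] → [0.0055, 0.0048, 0.0740, -0.6561, 0.7547, 0.0000]
J3: z=[-0.6561, 0.7547, 0.0000] o=[0.0967, 0.2696, -0.1073] → [0.1394, 0.1211, -0.1161, -0.6561, 0.7547, 0.0000]
J4: z=[0.4951, 0.4304, 0.7547] o=[-0.3487, 0.5979, -0.0024] → [-0.4794, -0.2491, 0.4566, 0.4951, 0.4304, 0.7547]
J5: z=[-0.8261, -0.0357, 0.5624] o=[-0.3986, 1.0997, -0.0438] → [-0.1049, -0.0281, -0.1559, -0.8261, -0.0357, 0.5624]
q̇ = J⁺·V = [0.2440, -0.8200, 0.1900, -0.1030, 0.0010]

0.2440 -0.8200 0.1900 -0.1030 0.0010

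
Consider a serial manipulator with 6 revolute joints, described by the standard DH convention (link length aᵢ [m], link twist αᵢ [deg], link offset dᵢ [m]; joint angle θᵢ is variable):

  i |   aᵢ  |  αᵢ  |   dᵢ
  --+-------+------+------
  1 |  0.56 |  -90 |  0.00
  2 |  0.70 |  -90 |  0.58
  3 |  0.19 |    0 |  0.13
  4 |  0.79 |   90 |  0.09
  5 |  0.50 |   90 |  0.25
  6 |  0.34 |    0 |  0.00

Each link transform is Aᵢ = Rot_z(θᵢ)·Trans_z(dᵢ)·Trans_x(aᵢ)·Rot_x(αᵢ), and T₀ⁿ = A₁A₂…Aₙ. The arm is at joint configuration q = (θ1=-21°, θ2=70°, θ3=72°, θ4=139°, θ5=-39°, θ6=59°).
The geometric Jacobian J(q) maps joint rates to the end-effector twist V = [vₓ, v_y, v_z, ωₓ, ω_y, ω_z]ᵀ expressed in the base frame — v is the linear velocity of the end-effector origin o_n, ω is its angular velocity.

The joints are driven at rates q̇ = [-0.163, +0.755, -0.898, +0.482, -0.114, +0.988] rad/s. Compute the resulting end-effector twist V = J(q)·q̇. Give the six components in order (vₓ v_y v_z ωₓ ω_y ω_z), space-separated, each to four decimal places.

o_n = [0.7154, 0.3813, 0.6781]
J₁: ẑ×o_n = [-0.3813, 0.7154, 0.0000], ω = ẑ
J2: z=[0.3584, 0.9336, 0.0000] o=[0.5228, -0.2007, 0.0000] → [0.6330, -0.2430, 0.0288, 0.3584, 0.9336, 0.0000]
J3: z=[-0.8773, 0.3368, -0.3420] o=[0.9542, 0.2550, -0.6578] → [0.4930, 1.2536, -0.0304, -0.8773, 0.3368, -0.3420]
J4: z=[-0.8773, 0.3368, -0.3420] o=[0.7941, 0.1229, -0.7574] → [0.5718, 1.2863, -0.2002, -0.8773, 0.3368, -0.3420]
J5: z=[-0.4716, -0.7371, 0.4840] o=[0.6448, 0.6160, -0.1519] → [-0.4981, 0.4256, 0.1628, -0.4716, -0.7371, 0.4840]
J6: z=[0.7379, -0.6304, -0.2411] o=[0.7683, 0.5535, 0.3897] → [-0.2233, -0.2000, -0.1604, 0.7379, -0.6304, -0.2411]
V = J·q̇ = [0.2091, -1.0520, -0.2245, 1.4183, 0.0259, -0.3141]

0.2091 -1.0520 -0.2245 1.4183 0.0259 -0.3141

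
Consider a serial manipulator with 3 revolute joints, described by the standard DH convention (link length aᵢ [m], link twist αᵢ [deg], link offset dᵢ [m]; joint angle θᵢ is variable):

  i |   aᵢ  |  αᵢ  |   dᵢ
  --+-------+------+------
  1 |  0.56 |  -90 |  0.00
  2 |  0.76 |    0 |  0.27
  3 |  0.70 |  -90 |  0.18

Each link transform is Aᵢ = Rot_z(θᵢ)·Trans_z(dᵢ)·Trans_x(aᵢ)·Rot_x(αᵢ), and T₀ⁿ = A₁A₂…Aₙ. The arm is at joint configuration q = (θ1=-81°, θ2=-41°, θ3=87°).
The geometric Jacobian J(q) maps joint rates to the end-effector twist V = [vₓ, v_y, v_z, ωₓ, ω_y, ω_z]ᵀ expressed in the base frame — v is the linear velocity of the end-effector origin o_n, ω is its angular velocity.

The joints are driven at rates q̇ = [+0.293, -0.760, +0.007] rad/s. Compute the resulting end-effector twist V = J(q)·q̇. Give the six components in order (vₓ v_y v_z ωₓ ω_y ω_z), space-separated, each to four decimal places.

0.4482 0.2043 0.8021 -0.7437 -0.1178 0.2930

o_n = [0.6979, -1.5295, -0.0049]
J₁: ẑ×o_n = [1.5295, 0.6979, -0.0000], ω = ẑ
J2: z=[0.9877, 0.1564, 0.0000] o=[0.0876, -0.5531, 0.0000] → [-0.0008, 0.0049, -1.0598, 0.9877, 0.1564, 0.0000]
J3: z=[0.9877, 0.1564, 0.0000] o=[0.4440, -1.0774, 0.4986] → [-0.0788, 0.4973, -0.4863, 0.9877, 0.1564, 0.0000]
V = J·q̇ = [0.4482, 0.2043, 0.8021, -0.7437, -0.1178, 0.2930]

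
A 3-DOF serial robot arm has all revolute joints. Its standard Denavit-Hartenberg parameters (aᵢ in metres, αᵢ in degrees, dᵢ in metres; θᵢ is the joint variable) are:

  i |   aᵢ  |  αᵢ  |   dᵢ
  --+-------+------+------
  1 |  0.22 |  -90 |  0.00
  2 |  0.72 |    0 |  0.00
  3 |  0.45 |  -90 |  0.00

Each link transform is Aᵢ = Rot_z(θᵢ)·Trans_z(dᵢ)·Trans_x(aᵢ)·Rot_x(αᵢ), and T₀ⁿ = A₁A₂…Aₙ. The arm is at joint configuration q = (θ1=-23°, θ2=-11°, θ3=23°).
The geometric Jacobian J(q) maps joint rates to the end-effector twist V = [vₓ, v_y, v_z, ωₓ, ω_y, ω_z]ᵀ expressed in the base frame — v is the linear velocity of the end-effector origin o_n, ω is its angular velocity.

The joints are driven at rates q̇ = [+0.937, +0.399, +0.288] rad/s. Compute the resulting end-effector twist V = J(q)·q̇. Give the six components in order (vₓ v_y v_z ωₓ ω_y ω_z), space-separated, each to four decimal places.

0.4917 1.1827 -0.5844 0.2684 0.6324 0.9370

o_n = [1.2583, -0.5341, 0.0438]
J₁: ẑ×o_n = [0.5341, 1.2583, -0.0000], ω = ẑ
J2: z=[0.3907, 0.9205, 0.0000] o=[0.2025, -0.0860, 0.0000] → [0.0403, -0.0171, -1.1469, 0.3907, 0.9205, 0.0000]
J3: z=[0.3907, 0.9205, 0.0000] o=[0.8531, -0.3621, 0.1374] → [-0.0861, 0.0366, -0.4402, 0.3907, 0.9205, 0.0000]
V = J·q̇ = [0.4917, 1.1827, -0.5844, 0.2684, 0.6324, 0.9370]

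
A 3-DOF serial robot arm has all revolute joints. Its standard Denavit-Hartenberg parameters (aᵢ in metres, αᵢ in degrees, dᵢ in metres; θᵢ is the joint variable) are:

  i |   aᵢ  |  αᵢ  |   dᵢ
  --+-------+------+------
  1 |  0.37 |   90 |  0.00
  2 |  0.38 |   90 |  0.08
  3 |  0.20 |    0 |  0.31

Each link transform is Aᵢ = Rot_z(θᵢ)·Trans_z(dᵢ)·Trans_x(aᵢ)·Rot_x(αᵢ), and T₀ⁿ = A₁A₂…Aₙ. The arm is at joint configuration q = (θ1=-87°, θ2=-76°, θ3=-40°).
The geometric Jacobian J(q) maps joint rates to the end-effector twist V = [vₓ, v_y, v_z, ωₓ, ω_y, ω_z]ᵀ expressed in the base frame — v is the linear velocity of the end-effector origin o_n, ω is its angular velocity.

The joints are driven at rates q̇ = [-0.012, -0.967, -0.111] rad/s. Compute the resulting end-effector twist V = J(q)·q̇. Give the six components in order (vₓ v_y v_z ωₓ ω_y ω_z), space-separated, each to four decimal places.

-0.0155 0.5757 0.1800 0.9713 -0.0569 0.0149

o_n = [0.0589, -0.1954, -0.5924]
J₁: ẑ×o_n = [0.1954, 0.0589, -0.0000], ω = ẑ
J2: z=[-0.9986, -0.0523, 0.0000] o=[0.0194, -0.3695, 0.0000] → [0.0310, -0.5916, -0.1718, -0.9986, -0.0523, 0.0000]
J3: z=[-0.0508, 0.9690, -0.2419] o=[-0.0557, -0.4655, -0.3687] → [-0.1514, -0.0391, -0.1247, -0.0508, 0.9690, -0.2419]
V = J·q̇ = [-0.0155, 0.5757, 0.1800, 0.9713, -0.0569, 0.0149]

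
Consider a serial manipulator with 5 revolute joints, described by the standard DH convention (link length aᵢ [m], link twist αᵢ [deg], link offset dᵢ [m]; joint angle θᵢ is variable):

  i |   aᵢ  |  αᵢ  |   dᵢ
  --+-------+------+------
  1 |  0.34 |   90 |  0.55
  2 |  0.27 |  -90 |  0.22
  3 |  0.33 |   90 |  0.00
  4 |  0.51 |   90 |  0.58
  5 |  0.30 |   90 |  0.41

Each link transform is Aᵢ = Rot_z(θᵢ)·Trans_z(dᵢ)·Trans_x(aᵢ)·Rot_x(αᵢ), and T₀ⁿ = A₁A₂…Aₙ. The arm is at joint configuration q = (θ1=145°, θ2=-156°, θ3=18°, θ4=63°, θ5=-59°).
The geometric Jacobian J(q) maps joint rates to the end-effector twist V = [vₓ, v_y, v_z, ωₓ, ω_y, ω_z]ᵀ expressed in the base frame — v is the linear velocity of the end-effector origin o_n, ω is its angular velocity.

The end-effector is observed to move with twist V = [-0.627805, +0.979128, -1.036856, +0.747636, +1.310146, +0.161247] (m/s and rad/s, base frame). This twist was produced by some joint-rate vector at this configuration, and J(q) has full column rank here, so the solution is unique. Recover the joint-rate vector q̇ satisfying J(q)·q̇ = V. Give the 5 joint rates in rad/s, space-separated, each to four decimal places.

-0.3690 0.9680 -0.6780 0.4020 -0.5510

o_n = [0.6981, -0.2215, -0.3569]
J₁: ẑ×o_n = [0.2215, 0.6981, -0.0000], ω = ẑ
J2: z=[0.5736, 0.8192, 0.0000] o=[-0.2785, 0.1950, 0.5500] → [-0.7429, 0.5202, -1.0389, 0.5736, 0.8192, 0.0000]
J3: z=[-0.3332, 0.2333, -0.9135] o=[0.0497, 0.2338, 0.4402] → [-0.6019, -0.8579, 0.0004, -0.3332, 0.2333, -0.9135]
J4: z=[0.7768, 0.6171, -0.1257] o=[0.2261, -0.0142, 0.3125] → [-0.4392, 0.4607, -0.4523, 0.7768, 0.6171, -0.1257]
J5: z=[0.6275, -0.7755, 0.0701] o=[0.6490, 0.2757, -0.2651] → [0.1061, 0.0611, -0.2739, 0.6275, -0.7755, 0.0701]
q̇ = J⁺·V = [-0.3690, 0.9680, -0.6780, 0.4020, -0.5510]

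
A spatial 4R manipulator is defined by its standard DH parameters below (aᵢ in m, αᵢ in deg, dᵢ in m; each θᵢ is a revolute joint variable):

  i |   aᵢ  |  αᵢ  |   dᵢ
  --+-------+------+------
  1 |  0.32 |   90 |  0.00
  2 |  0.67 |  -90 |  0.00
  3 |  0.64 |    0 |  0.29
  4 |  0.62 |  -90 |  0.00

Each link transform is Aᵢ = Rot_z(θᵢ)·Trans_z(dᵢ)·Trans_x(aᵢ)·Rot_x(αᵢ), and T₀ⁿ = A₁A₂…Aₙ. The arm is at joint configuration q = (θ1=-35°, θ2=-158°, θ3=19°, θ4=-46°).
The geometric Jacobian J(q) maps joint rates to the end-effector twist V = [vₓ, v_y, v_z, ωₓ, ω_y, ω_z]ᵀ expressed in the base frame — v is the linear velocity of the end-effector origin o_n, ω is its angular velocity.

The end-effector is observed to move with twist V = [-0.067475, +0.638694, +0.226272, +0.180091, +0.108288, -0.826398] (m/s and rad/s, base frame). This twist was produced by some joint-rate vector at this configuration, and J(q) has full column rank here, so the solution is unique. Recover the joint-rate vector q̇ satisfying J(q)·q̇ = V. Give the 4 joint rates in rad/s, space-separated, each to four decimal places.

o_n = [-1.0789, 0.6662, -0.9535]
J₁: ẑ×o_n = [-0.6662, -1.0789, 0.0000], ω = ẑ
J2: z=[-0.5736, -0.8192, 0.0000] o=[0.2621, -0.1835, 0.0000] → [0.7811, -0.5469, -1.5858, -0.5736, -0.8192, 0.0000]
J3: z=[0.3069, -0.2149, -0.9272] o=[-0.2467, 0.1728, -0.2510] → [0.6084, 0.9871, -0.0274, 0.3069, -0.2149, -0.9272]
J4: z=[0.3069, -0.2149, -0.9272] o=[-0.4978, 0.6030, -0.7466] → [0.1031, 0.6022, -0.1054, 0.3069, -0.2149, -0.9272]
q̇ = J⁺·V = [-0.6150, -0.1920, -0.6940, 0.9220]

-0.6150 -0.1920 -0.6940 0.9220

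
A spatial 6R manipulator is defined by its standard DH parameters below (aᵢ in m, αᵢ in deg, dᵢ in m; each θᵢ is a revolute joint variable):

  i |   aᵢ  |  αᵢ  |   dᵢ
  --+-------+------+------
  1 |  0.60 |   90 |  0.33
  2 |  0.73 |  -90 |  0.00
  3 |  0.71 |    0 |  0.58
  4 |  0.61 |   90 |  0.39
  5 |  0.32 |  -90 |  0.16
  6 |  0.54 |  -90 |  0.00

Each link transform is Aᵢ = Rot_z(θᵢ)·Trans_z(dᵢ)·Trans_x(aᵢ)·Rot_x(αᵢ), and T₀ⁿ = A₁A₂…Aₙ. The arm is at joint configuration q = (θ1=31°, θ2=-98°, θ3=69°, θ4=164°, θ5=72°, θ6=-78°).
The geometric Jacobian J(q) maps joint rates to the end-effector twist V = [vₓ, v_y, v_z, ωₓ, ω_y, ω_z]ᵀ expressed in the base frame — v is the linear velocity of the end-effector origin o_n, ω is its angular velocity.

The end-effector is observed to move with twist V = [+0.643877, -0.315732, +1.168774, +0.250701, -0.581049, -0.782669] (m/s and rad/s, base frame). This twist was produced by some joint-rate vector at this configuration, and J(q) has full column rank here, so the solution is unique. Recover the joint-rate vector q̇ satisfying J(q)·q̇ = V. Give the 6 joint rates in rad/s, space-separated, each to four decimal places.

-0.3130 0.5870 0.3910 -0.4920 -0.4050 0.2680

o_n = [1.4393, 1.4285, 0.1503]
J₁: ẑ×o_n = [-1.4285, 1.4393, 0.0000], ω = ẑ
J2: z=[0.5150, -0.8572, 0.0000] o=[0.5143, 0.3090, 0.3300] → [0.1540, 0.0925, 1.3694, 0.5150, -0.8572, 0.0000]
J3: z=[0.8488, 0.5100, -0.1392] o=[0.4272, 0.2567, -0.3929] → [0.4401, -0.6020, 0.4785, 0.8488, 0.5100, -0.1392]
J4: z=[0.8488, 0.5100, -0.1392] o=[0.5478, 1.1024, -0.7256] → [0.4921, -0.8676, -0.1779, 0.8488, 0.5100, -0.1392]
J5: z=[-0.2147, 0.5731, 0.7909] o=[1.1735, 0.9101, -0.4163] → [-0.0852, 0.3318, -0.2636, -0.2147, 0.5731, 0.7909]
J6: z=[-0.1972, 0.7676, -0.6098] o=[1.4453, 1.0936, -0.2732] → [0.5294, 0.0872, -0.0614, -0.1972, 0.7676, -0.6098]
q̇ = J⁺·V = [-0.3130, 0.5870, 0.3910, -0.4920, -0.4050, 0.2680]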